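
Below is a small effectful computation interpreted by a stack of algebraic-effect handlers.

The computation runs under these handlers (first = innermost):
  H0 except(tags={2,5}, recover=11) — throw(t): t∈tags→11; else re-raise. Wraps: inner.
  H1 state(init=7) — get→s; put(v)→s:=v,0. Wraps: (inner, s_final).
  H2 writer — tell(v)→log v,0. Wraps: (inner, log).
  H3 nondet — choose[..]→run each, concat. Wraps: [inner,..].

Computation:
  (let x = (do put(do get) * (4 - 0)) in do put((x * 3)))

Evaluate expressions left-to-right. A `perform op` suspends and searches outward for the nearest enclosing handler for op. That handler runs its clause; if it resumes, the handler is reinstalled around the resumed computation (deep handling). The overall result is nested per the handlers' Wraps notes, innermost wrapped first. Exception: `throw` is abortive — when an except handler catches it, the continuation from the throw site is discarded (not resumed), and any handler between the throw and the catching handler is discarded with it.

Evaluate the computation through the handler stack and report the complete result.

Answer: [((0, 0), ())]

Working:
get @ H1 ⇒ 7
put(7) @ H1 ⇒ s:=7
put(0) @ H1 ⇒ s:=0
H0 returns 0
H1 returns (0, 0)
H2 returns ((0, 0), ())
H3 returns [((0, 0), ())]
= [((0, 0), ())]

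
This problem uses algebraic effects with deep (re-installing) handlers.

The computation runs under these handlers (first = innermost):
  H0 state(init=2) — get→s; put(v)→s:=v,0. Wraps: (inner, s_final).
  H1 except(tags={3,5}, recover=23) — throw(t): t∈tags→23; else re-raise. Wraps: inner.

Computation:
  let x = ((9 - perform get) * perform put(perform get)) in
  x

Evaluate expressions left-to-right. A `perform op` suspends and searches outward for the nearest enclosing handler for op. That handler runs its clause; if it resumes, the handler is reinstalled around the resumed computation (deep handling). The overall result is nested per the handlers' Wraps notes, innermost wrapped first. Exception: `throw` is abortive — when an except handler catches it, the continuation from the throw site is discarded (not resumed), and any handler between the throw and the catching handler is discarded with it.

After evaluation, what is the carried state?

Answer: 2

Step-by-step:
get @ H0 ⇒ 2
get @ H0 ⇒ 2
put(2) @ H0 ⇒ s:=2
H0 returns (0, 2)
H1 returns (0, 2)
= (0, 2)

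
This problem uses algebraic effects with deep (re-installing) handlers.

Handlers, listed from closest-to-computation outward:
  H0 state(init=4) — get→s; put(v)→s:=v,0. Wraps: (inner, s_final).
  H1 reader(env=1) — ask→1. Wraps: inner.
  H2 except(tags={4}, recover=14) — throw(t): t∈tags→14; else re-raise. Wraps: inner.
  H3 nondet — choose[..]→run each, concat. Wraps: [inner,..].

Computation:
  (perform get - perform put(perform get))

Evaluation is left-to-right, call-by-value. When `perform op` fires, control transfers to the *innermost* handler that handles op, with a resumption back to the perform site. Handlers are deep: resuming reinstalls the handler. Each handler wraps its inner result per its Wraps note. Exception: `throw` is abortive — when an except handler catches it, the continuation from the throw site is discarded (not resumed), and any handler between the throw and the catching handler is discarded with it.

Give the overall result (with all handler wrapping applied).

Step-by-step:
get @ H0 ⇒ 4
get @ H0 ⇒ 4
put(4) @ H0 ⇒ s:=4
H0 returns (4, 4)
H1 returns (4, 4)
H2 returns (4, 4)
H3 returns [(4, 4)]
= [(4, 4)]

Answer: [(4, 4)]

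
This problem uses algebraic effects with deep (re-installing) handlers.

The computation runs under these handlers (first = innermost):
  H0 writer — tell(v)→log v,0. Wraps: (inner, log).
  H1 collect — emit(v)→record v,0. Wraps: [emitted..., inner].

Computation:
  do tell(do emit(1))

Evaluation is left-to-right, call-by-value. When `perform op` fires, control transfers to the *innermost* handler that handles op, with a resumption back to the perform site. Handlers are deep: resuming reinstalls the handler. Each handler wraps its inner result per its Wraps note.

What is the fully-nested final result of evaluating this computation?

Working:
emit(1) @ H1 ⇒ out+=1
tell(0) @ H0 ⇒ log+=0
H0 returns (0, (0))
H1 returns [1, (0, (0))]
= [1, (0, (0))]

Answer: [1, (0, (0))]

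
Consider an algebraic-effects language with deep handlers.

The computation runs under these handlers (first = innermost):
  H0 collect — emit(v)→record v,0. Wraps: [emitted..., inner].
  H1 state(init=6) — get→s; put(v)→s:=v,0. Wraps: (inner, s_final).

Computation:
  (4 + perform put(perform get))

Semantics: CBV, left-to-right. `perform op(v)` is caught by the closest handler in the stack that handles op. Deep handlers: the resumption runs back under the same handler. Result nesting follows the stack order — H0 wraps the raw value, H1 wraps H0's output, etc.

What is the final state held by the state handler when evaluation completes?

Answer: 6

Working:
get @ H1 ⇒ 6
put(6) @ H1 ⇒ s:=6
H0 returns [4]
H1 returns ([4], 6)
= ([4], 6)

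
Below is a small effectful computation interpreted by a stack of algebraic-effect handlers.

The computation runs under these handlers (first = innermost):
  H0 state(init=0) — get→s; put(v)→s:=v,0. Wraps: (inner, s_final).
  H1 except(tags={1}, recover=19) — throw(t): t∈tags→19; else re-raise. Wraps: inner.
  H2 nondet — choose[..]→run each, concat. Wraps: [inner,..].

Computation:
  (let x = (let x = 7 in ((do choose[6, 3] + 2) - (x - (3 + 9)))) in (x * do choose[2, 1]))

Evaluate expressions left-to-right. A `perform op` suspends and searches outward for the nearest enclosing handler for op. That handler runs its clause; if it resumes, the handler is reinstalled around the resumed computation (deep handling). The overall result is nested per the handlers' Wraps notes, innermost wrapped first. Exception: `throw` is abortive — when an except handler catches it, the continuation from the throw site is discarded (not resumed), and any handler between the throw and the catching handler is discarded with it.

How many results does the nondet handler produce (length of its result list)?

Answer: 4

Step-by-step:
choose[6, 3] @ H2
  branch[0] choose=6:
    choose[2, 1] @ H2
      branch[0] choose=2:
        H0 returns (26, 0)
        H1 returns (26, 0)
        H2 returns [(26, 0)]
      branch[1] choose=1:
        H0 returns (13, 0)
        H1 returns (13, 0)
        H2 returns [(13, 0)]
  branch[1] choose=3:
    choose[2, 1] @ H2
      branch[0] choose=2:
        H0 returns (20, 0)
        H1 returns (20, 0)
        H2 returns [(20, 0)]
      branch[1] choose=1:
        H0 returns (10, 0)
        H1 returns (10, 0)
        H2 returns [(10, 0)]
= [(26, 0), (13, 0), (20, 0), (10, 0)]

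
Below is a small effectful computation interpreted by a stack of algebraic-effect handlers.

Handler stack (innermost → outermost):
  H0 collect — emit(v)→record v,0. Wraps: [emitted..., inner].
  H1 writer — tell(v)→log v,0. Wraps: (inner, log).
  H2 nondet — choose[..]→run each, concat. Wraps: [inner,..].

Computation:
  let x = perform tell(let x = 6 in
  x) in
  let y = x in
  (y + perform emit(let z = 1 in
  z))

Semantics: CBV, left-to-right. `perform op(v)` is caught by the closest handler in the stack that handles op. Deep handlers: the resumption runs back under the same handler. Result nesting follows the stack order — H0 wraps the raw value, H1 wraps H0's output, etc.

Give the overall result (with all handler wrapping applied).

Answer: [([1, 0], (6))]

Step-by-step:
tell(6) @ H1 ⇒ log+=6
emit(1) @ H0 ⇒ out+=1
H0 returns [1, 0]
H1 returns ([1, 0], (6))
H2 returns [([1, 0], (6))]
= [([1, 0], (6))]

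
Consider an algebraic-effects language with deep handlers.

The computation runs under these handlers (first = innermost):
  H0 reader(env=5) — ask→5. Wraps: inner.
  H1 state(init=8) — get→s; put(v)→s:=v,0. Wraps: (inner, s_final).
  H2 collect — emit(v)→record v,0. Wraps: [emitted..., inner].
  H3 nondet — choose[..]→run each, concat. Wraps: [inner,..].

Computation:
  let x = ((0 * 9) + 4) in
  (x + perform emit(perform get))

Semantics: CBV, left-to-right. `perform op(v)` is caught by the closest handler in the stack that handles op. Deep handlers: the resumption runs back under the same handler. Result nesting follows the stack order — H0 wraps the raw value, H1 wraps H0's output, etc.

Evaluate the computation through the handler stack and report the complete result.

Evaluation trace:
get @ H1 ⇒ 8
emit(8) @ H2 ⇒ out+=8
H0 returns 4
H1 returns (4, 8)
H2 returns [8, (4, 8)]
H3 returns [[8, (4, 8)]]
= [[8, (4, 8)]]

Answer: [[8, (4, 8)]]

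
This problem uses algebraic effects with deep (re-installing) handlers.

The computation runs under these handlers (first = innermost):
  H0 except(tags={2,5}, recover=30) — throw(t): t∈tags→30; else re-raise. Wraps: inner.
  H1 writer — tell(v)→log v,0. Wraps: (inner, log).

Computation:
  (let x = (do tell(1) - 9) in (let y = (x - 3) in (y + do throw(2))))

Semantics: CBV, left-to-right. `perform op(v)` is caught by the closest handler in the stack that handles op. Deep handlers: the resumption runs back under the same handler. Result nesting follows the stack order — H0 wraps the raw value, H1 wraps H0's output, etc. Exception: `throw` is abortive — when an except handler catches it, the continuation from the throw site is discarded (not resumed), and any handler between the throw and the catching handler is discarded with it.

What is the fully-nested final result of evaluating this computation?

Step-by-step:
tell(1) @ H1 ⇒ log+=1
throw(2) @ H0 caught ⇒ 30
H1 returns (30, (1))
= (30, (1))

Answer: (30, (1))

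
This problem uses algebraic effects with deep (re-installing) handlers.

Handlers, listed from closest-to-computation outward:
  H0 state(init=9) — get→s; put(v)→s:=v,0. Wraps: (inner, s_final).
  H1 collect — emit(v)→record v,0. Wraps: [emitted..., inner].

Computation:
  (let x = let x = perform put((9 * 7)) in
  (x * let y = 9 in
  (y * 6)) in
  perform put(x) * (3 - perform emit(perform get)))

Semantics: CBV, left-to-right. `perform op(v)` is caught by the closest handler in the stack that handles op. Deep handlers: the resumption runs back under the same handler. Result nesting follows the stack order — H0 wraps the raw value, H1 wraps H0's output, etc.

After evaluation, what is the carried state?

Evaluation trace:
put(63) @ H0 ⇒ s:=63
put(0) @ H0 ⇒ s:=0
get @ H0 ⇒ 0
emit(0) @ H1 ⇒ out+=0
H0 returns (0, 0)
H1 returns [0, (0, 0)]
= [0, (0, 0)]

Answer: 0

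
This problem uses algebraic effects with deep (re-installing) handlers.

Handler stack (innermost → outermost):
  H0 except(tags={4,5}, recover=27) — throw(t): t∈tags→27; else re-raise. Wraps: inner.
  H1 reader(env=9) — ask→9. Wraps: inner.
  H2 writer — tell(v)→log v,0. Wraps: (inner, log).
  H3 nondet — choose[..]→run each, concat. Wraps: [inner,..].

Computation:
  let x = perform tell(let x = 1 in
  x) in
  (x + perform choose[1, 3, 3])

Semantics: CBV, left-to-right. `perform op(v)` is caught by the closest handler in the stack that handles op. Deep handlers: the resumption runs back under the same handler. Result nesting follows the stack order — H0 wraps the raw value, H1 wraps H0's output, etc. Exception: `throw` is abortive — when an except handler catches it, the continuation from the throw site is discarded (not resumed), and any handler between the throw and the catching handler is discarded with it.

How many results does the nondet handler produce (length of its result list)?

Working:
tell(1) @ H2 ⇒ log+=1
choose[1, 3, 3] @ H3
  branch[0] choose=1:
    H0 returns 1
    H1 returns 1
    H2 returns (1, (1))
    H3 returns [(1, (1))]
  branch[1] choose=3:
    H0 returns 3
    H1 returns 3
    H2 returns (3, (1))
    H3 returns [(3, (1))]
  branch[2] choose=3:
    H0 returns 3
    H1 returns 3
    H2 returns (3, (1))
    H3 returns [(3, (1))]
= [(1, (1)), (3, (1)), (3, (1))]

Answer: 3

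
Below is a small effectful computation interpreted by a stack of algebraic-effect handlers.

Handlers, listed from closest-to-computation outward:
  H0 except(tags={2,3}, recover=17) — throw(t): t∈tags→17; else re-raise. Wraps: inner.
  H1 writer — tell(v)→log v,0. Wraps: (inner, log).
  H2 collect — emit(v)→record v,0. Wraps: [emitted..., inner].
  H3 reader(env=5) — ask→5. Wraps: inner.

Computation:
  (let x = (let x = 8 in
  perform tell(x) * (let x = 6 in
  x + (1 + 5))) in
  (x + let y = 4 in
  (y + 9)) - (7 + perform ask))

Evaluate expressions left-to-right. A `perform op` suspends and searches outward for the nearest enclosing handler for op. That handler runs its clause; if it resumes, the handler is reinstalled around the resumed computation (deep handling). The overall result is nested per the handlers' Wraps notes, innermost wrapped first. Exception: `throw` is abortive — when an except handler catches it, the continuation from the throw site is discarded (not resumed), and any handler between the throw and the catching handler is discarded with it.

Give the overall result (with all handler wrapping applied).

Answer: [(1, (8))]

Working:
tell(8) @ H1 ⇒ log+=8
ask @ H3 ⇒ 5
H0 returns 1
H1 returns (1, (8))
H2 returns [(1, (8))]
H3 returns [(1, (8))]
= [(1, (8))]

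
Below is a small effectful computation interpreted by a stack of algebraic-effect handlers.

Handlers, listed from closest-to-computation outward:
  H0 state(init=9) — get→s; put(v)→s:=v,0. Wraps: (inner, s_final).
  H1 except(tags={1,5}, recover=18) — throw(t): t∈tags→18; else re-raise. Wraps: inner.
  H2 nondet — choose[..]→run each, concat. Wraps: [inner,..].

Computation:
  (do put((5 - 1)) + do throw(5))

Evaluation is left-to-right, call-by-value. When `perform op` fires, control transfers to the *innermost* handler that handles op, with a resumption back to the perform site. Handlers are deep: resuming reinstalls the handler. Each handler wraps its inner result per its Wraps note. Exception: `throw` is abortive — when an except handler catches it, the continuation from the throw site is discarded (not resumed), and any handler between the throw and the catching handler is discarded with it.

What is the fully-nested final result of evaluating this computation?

Answer: [18]

Working:
put(4) @ H0 ⇒ s:=4
throw(5) @ H1 caught ⇒ 18
H2 returns [18]
= [18]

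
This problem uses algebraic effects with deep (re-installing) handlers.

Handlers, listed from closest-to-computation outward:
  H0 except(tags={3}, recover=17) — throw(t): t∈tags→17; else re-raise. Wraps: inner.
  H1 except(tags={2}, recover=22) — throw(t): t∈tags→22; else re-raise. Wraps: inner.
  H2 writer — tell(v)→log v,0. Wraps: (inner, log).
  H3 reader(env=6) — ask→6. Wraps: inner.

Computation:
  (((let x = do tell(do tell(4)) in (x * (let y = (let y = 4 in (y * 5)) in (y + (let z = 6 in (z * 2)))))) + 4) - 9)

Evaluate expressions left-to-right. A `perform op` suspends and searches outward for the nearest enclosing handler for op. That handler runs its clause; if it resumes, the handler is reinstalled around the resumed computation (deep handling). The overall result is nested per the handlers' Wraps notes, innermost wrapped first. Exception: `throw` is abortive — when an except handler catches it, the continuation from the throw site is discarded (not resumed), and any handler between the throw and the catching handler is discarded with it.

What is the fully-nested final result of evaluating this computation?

Answer: (-5, (4, 0))

Working:
tell(4) @ H2 ⇒ log+=4
tell(0) @ H2 ⇒ log+=0
H0 returns -5
H1 returns -5
H2 returns (-5, (4, 0))
H3 returns (-5, (4, 0))
= (-5, (4, 0))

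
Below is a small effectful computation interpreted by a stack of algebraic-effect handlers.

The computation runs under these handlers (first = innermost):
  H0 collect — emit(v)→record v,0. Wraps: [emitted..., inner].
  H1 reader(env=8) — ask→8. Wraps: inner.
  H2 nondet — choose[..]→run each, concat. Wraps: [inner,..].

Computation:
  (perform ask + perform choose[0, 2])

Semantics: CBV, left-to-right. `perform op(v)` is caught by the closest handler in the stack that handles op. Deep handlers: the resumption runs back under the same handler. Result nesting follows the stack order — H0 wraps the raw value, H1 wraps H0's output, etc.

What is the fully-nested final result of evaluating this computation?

Step-by-step:
ask @ H1 ⇒ 8
choose[0, 2] @ H2
  branch[0] choose=0:
    H0 returns [8]
    H1 returns [8]
    H2 returns [[8]]
  branch[1] choose=2:
    H0 returns [10]
    H1 returns [10]
    H2 returns [[10]]
= [[8], [10]]

Answer: [[8], [10]]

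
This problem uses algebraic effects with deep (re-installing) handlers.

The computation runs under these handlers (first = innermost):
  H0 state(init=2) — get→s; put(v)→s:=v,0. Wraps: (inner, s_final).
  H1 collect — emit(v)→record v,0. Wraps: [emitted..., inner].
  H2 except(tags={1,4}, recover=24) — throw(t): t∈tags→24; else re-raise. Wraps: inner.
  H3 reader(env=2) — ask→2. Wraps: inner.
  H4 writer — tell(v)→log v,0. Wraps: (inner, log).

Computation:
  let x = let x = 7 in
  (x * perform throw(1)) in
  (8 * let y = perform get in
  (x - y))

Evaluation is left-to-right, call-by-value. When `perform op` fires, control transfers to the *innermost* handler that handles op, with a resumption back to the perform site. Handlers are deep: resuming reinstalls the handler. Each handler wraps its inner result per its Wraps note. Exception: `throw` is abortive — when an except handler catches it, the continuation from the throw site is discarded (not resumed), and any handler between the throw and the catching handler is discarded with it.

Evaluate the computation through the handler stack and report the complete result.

Evaluation trace:
throw(1) @ H2 caught ⇒ 24
H3 returns 24
H4 returns (24, ())
= (24, ())

Answer: (24, ())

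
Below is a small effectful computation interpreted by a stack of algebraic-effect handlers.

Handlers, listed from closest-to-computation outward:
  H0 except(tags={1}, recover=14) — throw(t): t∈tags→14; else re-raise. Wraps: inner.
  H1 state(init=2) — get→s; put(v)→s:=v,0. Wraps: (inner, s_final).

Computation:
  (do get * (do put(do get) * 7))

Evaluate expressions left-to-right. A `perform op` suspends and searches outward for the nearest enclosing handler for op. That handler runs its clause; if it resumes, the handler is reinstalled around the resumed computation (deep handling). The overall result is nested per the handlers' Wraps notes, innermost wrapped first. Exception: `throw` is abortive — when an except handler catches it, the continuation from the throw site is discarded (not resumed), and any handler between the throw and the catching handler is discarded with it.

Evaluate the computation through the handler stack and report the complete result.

Step-by-step:
get @ H1 ⇒ 2
get @ H1 ⇒ 2
put(2) @ H1 ⇒ s:=2
H0 returns 0
H1 returns (0, 2)
= (0, 2)

Answer: (0, 2)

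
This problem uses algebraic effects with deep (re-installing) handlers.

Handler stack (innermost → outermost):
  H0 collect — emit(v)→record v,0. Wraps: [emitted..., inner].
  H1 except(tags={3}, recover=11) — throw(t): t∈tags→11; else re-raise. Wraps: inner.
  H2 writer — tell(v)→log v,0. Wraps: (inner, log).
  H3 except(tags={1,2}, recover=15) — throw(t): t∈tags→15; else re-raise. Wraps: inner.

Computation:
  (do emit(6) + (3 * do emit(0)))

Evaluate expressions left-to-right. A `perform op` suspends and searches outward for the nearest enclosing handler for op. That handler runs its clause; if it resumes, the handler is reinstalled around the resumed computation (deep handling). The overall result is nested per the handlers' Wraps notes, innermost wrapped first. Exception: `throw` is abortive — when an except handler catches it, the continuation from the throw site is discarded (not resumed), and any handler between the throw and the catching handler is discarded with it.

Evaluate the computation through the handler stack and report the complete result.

Answer: ([6, 0, 0], ())

Evaluation trace:
emit(6) @ H0 ⇒ out+=6
emit(0) @ H0 ⇒ out+=0
H0 returns [6, 0, 0]
H1 returns [6, 0, 0]
H2 returns ([6, 0, 0], ())
H3 returns ([6, 0, 0], ())
= ([6, 0, 0], ())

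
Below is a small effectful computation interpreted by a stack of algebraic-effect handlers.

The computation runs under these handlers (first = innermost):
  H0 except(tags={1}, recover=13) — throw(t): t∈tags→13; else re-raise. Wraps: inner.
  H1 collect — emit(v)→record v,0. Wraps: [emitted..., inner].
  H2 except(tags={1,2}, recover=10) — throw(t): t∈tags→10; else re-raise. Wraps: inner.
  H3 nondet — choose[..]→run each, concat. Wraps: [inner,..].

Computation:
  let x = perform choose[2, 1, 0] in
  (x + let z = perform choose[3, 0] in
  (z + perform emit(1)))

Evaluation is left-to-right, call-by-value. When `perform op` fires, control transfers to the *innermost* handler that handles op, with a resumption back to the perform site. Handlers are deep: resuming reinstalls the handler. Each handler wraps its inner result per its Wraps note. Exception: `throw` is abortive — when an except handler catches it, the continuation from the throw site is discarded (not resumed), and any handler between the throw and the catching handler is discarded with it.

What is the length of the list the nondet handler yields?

Answer: 6

Evaluation trace:
choose[2, 1, 0] @ H3
  branch[0] choose=2:
    choose[3, 0] @ H3
      branch[0] choose=3:
        emit(1) @ H1 ⇒ out+=1
        H0 returns 5
        H1 returns [1, 5]
        H2 returns [1, 5]
        H3 returns [[1, 5]]
      branch[1] choose=0:
        emit(1) @ H1 ⇒ out+=1
        H0 returns 2
        H1 returns [1, 2]
        H2 returns [1, 2]
        H3 returns [[1, 2]]
  branch[1] choose=1:
    choose[3, 0] @ H3
      branch[0] choose=3:
        emit(1) @ H1 ⇒ out+=1
        H0 returns 4
        H1 returns [1, 4]
        H2 returns [1, 4]
        H3 returns [[1, 4]]
      branch[1] choose=0:
        emit(1) @ H1 ⇒ out+=1
        H0 returns 1
        H1 returns [1, 1]
        H2 returns [1, 1]
        H3 returns [[1, 1]]
  branch[2] choose=0:
    choose[3, 0] @ H3
      branch[0] choose=3:
        emit(1) @ H1 ⇒ out+=1
        H0 returns 3
        H1 returns [1, 3]
        H2 returns [1, 3]
        H3 returns [[1, 3]]
      branch[1] choose=0:
        emit(1) @ H1 ⇒ out+=1
        H0 returns 0
        H1 returns [1, 0]
        H2 returns [1, 0]
        H3 returns [[1, 0]]
= [[1, 5], [1, 2], [1, 4], [1, 1], [1, 3], [1, 0]]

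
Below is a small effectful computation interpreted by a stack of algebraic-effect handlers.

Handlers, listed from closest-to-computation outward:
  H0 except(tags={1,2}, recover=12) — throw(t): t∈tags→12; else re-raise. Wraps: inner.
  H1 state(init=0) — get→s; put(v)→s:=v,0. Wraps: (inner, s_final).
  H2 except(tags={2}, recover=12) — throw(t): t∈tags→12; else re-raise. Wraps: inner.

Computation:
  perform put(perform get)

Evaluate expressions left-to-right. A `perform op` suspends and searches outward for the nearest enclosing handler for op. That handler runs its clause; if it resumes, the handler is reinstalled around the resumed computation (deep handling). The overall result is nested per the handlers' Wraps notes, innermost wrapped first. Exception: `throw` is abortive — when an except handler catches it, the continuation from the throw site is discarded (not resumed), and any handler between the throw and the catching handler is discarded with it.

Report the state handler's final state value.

Step-by-step:
get @ H1 ⇒ 0
put(0) @ H1 ⇒ s:=0
H0 returns 0
H1 returns (0, 0)
H2 returns (0, 0)
= (0, 0)

Answer: 0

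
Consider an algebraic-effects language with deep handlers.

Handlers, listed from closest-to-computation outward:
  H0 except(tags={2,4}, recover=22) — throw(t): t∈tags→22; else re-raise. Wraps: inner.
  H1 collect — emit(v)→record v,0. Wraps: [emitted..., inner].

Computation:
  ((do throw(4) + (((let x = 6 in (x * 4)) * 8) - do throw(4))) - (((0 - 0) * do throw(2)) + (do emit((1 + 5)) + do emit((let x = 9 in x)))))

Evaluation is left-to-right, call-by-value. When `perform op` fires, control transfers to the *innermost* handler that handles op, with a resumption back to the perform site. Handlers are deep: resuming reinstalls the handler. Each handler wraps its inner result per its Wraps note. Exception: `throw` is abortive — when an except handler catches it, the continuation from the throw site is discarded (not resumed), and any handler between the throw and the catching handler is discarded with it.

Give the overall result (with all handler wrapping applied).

Step-by-step:
throw(4) @ H0 caught ⇒ 22
H1 returns [22]
= [22]

Answer: [22]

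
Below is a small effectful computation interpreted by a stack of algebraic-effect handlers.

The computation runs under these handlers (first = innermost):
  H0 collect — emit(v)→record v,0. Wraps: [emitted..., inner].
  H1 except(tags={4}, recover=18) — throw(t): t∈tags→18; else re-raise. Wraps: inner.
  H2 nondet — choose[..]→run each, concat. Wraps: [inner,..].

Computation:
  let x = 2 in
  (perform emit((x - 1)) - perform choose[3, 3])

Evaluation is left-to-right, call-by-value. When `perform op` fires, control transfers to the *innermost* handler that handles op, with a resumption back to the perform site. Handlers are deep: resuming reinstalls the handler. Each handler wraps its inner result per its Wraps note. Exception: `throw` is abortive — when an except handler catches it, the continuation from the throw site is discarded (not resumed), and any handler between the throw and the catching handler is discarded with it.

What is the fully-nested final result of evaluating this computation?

Answer: [[1, -3], [1, -3]]

Evaluation trace:
emit(1) @ H0 ⇒ out+=1
choose[3, 3] @ H2
  branch[0] choose=3:
    H0 returns [1, -3]
    H1 returns [1, -3]
    H2 returns [[1, -3]]
  branch[1] choose=3:
    H0 returns [1, -3]
    H1 returns [1, -3]
    H2 returns [[1, -3]]
= [[1, -3], [1, -3]]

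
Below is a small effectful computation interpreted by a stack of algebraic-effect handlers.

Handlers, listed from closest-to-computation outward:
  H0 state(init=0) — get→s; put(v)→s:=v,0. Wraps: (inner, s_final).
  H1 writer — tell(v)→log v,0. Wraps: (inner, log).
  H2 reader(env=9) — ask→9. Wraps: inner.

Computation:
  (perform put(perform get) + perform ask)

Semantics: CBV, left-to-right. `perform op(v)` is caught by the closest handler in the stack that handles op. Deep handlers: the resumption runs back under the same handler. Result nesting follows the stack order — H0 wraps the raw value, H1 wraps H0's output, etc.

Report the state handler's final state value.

Working:
get @ H0 ⇒ 0
put(0) @ H0 ⇒ s:=0
ask @ H2 ⇒ 9
H0 returns (9, 0)
H1 returns ((9, 0), ())
H2 returns ((9, 0), ())
= ((9, 0), ())

Answer: 0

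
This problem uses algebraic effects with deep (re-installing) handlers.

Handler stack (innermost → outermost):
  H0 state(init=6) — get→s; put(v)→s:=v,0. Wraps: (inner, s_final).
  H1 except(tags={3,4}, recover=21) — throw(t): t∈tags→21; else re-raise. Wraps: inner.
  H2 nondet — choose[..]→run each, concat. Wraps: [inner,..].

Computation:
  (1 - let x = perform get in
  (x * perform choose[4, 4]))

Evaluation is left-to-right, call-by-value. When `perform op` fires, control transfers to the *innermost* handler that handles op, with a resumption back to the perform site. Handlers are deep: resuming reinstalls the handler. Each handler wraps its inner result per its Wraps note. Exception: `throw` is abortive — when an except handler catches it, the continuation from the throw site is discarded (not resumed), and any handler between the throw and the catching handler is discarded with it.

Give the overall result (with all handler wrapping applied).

Answer: [(-23, 6), (-23, 6)]

Working:
get @ H0 ⇒ 6
choose[4, 4] @ H2
  branch[0] choose=4:
    H0 returns (-23, 6)
    H1 returns (-23, 6)
    H2 returns [(-23, 6)]
  branch[1] choose=4:
    H0 returns (-23, 6)
    H1 returns (-23, 6)
    H2 returns [(-23, 6)]
= [(-23, 6), (-23, 6)]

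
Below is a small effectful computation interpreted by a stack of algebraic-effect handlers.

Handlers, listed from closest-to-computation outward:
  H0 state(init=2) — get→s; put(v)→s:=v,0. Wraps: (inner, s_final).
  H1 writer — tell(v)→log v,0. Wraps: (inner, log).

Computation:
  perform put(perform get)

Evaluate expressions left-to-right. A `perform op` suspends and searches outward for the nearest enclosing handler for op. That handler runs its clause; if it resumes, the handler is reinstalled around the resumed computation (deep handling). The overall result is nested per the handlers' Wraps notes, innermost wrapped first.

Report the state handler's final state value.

Step-by-step:
get @ H0 ⇒ 2
put(2) @ H0 ⇒ s:=2
H0 returns (0, 2)
H1 returns ((0, 2), ())
= ((0, 2), ())

Answer: 2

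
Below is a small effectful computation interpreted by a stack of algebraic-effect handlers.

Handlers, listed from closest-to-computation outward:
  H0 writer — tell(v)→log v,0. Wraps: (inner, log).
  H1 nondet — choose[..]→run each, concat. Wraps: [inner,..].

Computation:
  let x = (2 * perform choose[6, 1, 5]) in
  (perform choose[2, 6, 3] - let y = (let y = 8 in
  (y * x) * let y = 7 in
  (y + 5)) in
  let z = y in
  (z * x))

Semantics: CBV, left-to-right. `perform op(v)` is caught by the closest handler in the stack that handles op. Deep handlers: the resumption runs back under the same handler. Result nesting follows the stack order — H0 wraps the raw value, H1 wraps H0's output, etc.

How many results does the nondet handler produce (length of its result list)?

Answer: 9

Evaluation trace:
choose[6, 1, 5] @ H1
  branch[0] choose=6:
    choose[2, 6, 3] @ H1
      branch[0] choose=2:
        H0 returns (-13822, ())
        H1 returns [(-13822, ())]
      branch[1] choose=6:
        H0 returns (-13818, ())
        H1 returns [(-13818, ())]
      branch[2] choose=3:
        H0 returns (-13821, ())
        H1 returns [(-13821, ())]
  branch[1] choose=1:
    choose[2, 6, 3] @ H1
      branch[0] choose=2:
        H0 returns (-382, ())
        H1 returns [(-382, ())]
      branch[1] choose=6:
        H0 returns (-378, ())
        H1 returns [(-378, ())]
      branch[2] choose=3:
        H0 returns (-381, ())
        H1 returns [(-381, ())]
  branch[2] choose=5:
    choose[2, 6, 3] @ H1
      branch[0] choose=2:
        H0 returns (-9598, ())
        H1 returns [(-9598, ())]
      branch[1] choose=6:
        H0 returns (-9594, ())
        H1 returns [(-9594, ())]
      branch[2] choose=3:
        H0 returns (-9597, ())
        H1 returns [(-9597, ())]
= [(-13822, ()), (-13818, ()), (-13821, ()), (-382, ()), (-378, ()), (-381, ()), (-9598, ()), (-9594, ()), (-9597, ())]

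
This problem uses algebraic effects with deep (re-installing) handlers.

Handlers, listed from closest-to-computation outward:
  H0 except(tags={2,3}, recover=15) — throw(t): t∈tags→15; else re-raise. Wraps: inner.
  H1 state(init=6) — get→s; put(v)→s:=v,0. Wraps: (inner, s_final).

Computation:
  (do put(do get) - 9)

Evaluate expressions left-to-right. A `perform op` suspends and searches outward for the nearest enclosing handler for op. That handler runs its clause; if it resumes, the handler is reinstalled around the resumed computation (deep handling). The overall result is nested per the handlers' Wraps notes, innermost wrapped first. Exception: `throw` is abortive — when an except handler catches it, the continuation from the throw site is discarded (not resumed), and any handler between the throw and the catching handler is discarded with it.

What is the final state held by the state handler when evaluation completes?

Step-by-step:
get @ H1 ⇒ 6
put(6) @ H1 ⇒ s:=6
H0 returns -9
H1 returns (-9, 6)
= (-9, 6)

Answer: 6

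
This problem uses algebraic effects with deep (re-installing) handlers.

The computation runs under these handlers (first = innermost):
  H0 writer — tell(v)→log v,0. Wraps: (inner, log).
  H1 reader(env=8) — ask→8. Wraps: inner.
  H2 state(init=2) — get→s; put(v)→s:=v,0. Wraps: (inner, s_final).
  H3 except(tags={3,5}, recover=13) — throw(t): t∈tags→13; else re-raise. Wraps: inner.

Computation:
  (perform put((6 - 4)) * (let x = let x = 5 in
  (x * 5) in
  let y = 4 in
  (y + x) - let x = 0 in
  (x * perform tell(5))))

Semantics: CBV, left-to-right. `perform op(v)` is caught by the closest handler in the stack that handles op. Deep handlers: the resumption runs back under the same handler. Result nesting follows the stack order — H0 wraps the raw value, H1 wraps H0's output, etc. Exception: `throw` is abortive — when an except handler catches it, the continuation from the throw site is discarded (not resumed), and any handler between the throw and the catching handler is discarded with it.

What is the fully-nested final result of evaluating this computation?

Answer: ((0, (5)), 2)

Evaluation trace:
put(2) @ H2 ⇒ s:=2
tell(5) @ H0 ⇒ log+=5
H0 returns (0, (5))
H1 returns (0, (5))
H2 returns ((0, (5)), 2)
H3 returns ((0, (5)), 2)
= ((0, (5)), 2)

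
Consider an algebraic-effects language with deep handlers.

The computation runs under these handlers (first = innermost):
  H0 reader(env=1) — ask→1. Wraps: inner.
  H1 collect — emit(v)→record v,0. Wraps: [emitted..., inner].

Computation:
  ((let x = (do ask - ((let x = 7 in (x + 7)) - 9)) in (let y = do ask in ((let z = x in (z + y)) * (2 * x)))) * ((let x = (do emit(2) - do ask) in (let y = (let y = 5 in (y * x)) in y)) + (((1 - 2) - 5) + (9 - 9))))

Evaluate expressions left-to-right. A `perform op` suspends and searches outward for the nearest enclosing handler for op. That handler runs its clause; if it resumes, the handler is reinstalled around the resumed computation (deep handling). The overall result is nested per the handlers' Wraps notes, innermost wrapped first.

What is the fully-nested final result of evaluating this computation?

Working:
ask @ H0 ⇒ 1
ask @ H0 ⇒ 1
emit(2) @ H1 ⇒ out+=2
ask @ H0 ⇒ 1
H0 returns -264
H1 returns [2, -264]
= [2, -264]

Answer: [2, -264]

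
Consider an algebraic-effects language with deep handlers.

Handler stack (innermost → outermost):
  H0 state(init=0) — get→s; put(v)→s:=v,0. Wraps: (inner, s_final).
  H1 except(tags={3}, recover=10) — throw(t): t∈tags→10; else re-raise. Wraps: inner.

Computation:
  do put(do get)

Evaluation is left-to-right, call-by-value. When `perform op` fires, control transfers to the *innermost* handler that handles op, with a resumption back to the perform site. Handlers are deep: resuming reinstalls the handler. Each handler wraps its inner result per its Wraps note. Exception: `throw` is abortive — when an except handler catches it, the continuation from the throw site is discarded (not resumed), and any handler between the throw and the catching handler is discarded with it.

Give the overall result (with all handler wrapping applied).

Answer: (0, 0)

Evaluation trace:
get @ H0 ⇒ 0
put(0) @ H0 ⇒ s:=0
H0 returns (0, 0)
H1 returns (0, 0)
= (0, 0)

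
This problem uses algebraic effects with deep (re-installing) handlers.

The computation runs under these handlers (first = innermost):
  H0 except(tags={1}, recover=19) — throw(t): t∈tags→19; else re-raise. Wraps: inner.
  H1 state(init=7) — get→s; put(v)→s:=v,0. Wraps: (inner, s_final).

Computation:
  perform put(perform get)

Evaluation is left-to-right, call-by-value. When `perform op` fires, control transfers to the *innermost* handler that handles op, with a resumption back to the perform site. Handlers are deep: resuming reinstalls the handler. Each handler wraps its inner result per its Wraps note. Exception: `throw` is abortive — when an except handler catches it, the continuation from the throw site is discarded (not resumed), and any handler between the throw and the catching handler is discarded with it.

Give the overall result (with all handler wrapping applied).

Answer: (0, 7)

Evaluation trace:
get @ H1 ⇒ 7
put(7) @ H1 ⇒ s:=7
H0 returns 0
H1 returns (0, 7)
= (0, 7)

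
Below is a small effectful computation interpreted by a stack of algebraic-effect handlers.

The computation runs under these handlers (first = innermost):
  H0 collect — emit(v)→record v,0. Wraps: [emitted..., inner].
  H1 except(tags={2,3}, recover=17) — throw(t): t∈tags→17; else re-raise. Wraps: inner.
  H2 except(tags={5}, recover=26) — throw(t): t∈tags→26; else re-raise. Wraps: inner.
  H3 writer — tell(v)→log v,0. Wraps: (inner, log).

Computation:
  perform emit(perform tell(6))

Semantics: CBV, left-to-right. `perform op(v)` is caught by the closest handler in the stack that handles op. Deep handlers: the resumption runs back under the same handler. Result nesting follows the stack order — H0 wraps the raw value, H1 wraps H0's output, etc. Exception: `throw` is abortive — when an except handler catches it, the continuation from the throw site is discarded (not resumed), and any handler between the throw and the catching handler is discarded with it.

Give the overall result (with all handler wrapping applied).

Answer: ([0, 0], (6))

Working:
tell(6) @ H3 ⇒ log+=6
emit(0) @ H0 ⇒ out+=0
H0 returns [0, 0]
H1 returns [0, 0]
H2 returns [0, 0]
H3 returns ([0, 0], (6))
= ([0, 0], (6))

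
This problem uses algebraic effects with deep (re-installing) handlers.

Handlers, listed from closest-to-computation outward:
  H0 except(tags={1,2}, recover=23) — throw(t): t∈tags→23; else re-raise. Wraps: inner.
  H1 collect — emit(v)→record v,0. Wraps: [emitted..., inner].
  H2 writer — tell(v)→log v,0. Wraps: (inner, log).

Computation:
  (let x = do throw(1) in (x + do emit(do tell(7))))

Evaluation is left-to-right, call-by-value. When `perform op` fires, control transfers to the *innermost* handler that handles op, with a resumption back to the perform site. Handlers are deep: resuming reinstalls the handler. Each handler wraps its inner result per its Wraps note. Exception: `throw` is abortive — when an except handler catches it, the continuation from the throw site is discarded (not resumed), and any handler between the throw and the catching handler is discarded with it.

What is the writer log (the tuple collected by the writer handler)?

Step-by-step:
throw(1) @ H0 caught ⇒ 23
H1 returns [23]
H2 returns ([23], ())
= ([23], ())

Answer: ()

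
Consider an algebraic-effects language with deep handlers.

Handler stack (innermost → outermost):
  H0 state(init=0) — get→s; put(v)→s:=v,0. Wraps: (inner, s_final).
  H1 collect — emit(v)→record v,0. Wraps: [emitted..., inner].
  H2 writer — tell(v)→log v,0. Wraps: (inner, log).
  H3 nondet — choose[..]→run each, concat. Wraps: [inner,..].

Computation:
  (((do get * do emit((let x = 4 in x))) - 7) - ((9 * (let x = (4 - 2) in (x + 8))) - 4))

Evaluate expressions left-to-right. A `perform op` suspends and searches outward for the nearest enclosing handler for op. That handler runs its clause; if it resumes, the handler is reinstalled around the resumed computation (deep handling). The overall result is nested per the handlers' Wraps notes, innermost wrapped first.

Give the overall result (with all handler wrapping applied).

Step-by-step:
get @ H0 ⇒ 0
emit(4) @ H1 ⇒ out+=4
H0 returns (-93, 0)
H1 returns [4, (-93, 0)]
H2 returns ([4, (-93, 0)], ())
H3 returns [([4, (-93, 0)], ())]
= [([4, (-93, 0)], ())]

Answer: [([4, (-93, 0)], ())]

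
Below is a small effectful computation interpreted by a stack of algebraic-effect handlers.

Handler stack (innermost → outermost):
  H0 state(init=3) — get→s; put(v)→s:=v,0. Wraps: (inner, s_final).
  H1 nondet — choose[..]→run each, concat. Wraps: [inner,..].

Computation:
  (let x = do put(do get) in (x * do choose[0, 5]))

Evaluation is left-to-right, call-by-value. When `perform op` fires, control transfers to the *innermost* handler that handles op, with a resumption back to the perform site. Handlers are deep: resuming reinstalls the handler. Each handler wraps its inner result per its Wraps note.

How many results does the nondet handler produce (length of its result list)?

Step-by-step:
get @ H0 ⇒ 3
put(3) @ H0 ⇒ s:=3
choose[0, 5] @ H1
  branch[0] choose=0:
    H0 returns (0, 3)
    H1 returns [(0, 3)]
  branch[1] choose=5:
    H0 returns (0, 3)
    H1 returns [(0, 3)]
= [(0, 3), (0, 3)]

Answer: 2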